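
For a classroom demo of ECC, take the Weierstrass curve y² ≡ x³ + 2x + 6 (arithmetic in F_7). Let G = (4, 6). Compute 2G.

(1, 3)

tangent at (4, 6): λ = (3·4² + 2)/(2·6) ≡ 1/5. 5⁻¹ ≡ 3 (mod 7) since 5·3 = 15 ≡ 1, so λ ≡ 1·3 ≡ 3.
  x = λ² - 4 - 4 = 9 - 8 ≡ 1; y = λ·(4 - 1) - 6 ≡ 3. → (1, 3)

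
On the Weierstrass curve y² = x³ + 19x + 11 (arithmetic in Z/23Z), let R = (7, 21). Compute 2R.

tangent at (7, 21): λ = (3·7² + 19)/(2·21) ≡ 5/19. 19⁻¹ ≡ 17 (mod 23), so λ ≡ 5·17 ≡ 16.
  x = λ² - 7 - 7 = 256 - 14 ≡ 12; y = λ·(7 - 12) - 21 ≡ 14. → (12, 14)

(12, 14)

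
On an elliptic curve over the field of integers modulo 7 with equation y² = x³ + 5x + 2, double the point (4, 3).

tangent at (4, 3): λ = (3·4² + 5)/(2·3) ≡ 4/6. 6⁻¹ ≡ 6 (mod 7) since 6·6 = 36 ≡ 1, so λ ≡ 4·6 ≡ 3.
  x = λ² - 4 - 4 = 9 - 8 ≡ 1; y = λ·(4 - 1) - 3 ≡ 6. → (1, 6)

(1, 6)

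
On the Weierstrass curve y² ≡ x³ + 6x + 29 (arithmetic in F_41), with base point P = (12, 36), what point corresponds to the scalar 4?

Double-and-add on 4 = (100)₂. Start with P = (12, 36) for the leading 1-bit.
double: tangent at (12, 36): λ = (3·12² + 6)/(2·36) ≡ 28/31. 31⁻¹ ≡ 4 (mod 41) since 31·4 = 124 ≡ 1, so λ ≡ 28·4 ≡ 30.
  x = λ² - 12 - 12 = 900 - 24 ≡ 15; y = λ·(12 - 15) - 36 ≡ 38. → (15, 38)
double: tangent at (15, 38): λ = (3·15² + 6)/(2·38) ≡ 25/35. 35⁻¹ ≡ 34 (mod 41) since 35·34 = 1190 ≡ 1, so λ ≡ 25·34 ≡ 30.
  x = λ² - 15 - 15 = 900 - 30 ≡ 9; y = λ·(15 - 9) - 38 ≡ 19. → (9, 19)

(9, 19)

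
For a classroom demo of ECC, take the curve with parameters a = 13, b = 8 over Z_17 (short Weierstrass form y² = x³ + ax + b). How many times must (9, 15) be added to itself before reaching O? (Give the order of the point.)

7

2P: tangent at (9, 15): λ = (3·9² + 13)/(2·15) ≡ 1/13. 13⁻¹ ≡ 4 (mod 17) since 13·4 = 52 ≡ 1, so λ ≡ 1·4 ≡ 4.
  x = λ² - 9 - 9 = 16 - 18 ≡ 15; y = λ·(9 - 15) - 15 ≡ 12. → (15, 12)
3P: (15, 12) + (9, 15). λ = (15 - 12)/(9 - 15) ≡ 3/11 mod 17. 11⁻¹ ≡ 14 (mod 17) since 11·14 = 154 ≡ 1, so λ ≡ 8.
  x = λ² - 15 - 9 = 64 - 24 ≡ 6; y = λ·(15 - 6) - 12 ≡ 9. → (6, 9)
4P: (6, 9) + (9, 15). λ = (15 - 9)/(9 - 6) ≡ 6/3 mod 17. 3⁻¹ ≡ 6 (mod 17), so λ ≡ 2.
  x = λ² - 6 - 9 = 4 - 15 ≡ 6; y = λ·(6 - 6) - 9 ≡ 8. → (6, 8)
5P: (6, 8) + (9, 15). λ = (15 - 8)/(9 - 6) ≡ 7/3 mod 17. 3⁻¹ ≡ 6 (mod 17) since 3·6 = 18 ≡ 1, so λ ≡ 8.
  x = λ² - 6 - 9 = 64 - 15 ≡ 15; y = λ·(6 - 15) - 8 ≡ 5. → (15, 5)
6P: (15, 5) + (9, 15). λ = (15 - 5)/(9 - 15) ≡ 10/11 mod 17. 11⁻¹ ≡ 14 (mod 17) since 11·14 = 154 ≡ 1, so λ ≡ 4.
  x = λ² - 15 - 9 = 16 - 24 ≡ 9; y = λ·(15 - 9) - 5 ≡ 2. → (9, 2)
7P: (9, 2) + (9, 15): same x and y₁ ≡ -y₂, so the sum is O.
7P = O, so the order is 7.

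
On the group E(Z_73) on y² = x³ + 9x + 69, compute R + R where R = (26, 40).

tangent at (26, 40): λ = (3·26² + 9)/(2·40) ≡ 66/7. 7⁻¹ ≡ 21 (mod 73), so λ ≡ 66·21 ≡ 72.
  x = λ² - 26 - 26 = 5184 - 52 ≡ 22; y = λ·(26 - 22) - 40 ≡ 29. → (22, 29)

(22, 29)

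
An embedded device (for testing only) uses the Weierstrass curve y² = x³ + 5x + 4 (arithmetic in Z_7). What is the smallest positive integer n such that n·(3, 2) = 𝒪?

10

2P: tangent at (3, 2): λ = (3·3² + 5)/(2·2) ≡ 4/4. 4⁻¹ ≡ 2 (mod 7), so λ ≡ 4·2 ≡ 1.
  x = λ² - 3 - 3 = 1 - 6 ≡ 2; y = λ·(3 - 2) - 2 ≡ 6. → (2, 6)
3P: (2, 6) + (3, 2). λ = (2 - 6)/(3 - 2) ≡ 3/1 mod 7. 1⁻¹ ≡ 1 (mod 7) since 1·1 = 1 ≡ 1, so λ ≡ 3.
  x = λ² - 2 - 3 = 9 - 5 ≡ 4; y = λ·(2 - 4) - 6 ≡ 2. → (4, 2)
4P: (4, 2) + (3, 2). λ = (2 - 2)/(3 - 4) ≡ 0/6 mod 7. 6⁻¹ ≡ 6 (mod 7) since 6·6 = 36 ≡ 1, so λ ≡ 0.
  x = λ² - 4 - 3 = 0 - 7 ≡ 0; y = λ·(4 - 0) - 2 ≡ 5. → (0, 5)
5P: (0, 5) + (3, 2). λ = (2 - 5)/(3 - 0) ≡ 4/3 mod 7. 3⁻¹ ≡ 5 (mod 7) since 3·5 = 15 ≡ 1, so λ ≡ 6.
  x = λ² - 0 - 3 = 36 - 3 ≡ 5; y = λ·(0 - 5) - 5 ≡ 0. → (5, 0)
6P: (5, 0) + (3, 2). λ = (2 - 0)/(3 - 5) ≡ 2/5 mod 7. 5⁻¹ ≡ 3 (mod 7), so λ ≡ 6.
  x = λ² - 5 - 3 = 36 - 8 ≡ 0; y = λ·(5 - 0) - 0 ≡ 2. → (0, 2)
7P: (0, 2) + (3, 2). λ = (2 - 2)/(3 - 0) ≡ 0/3 mod 7. 3⁻¹ ≡ 5 (mod 7) since 3·5 = 15 ≡ 1, so λ ≡ 0.
  x = λ² - 0 - 3 = 0 - 3 ≡ 4; y = λ·(0 - 4) - 2 ≡ 5. → (4, 5)
8P: (4, 5) + (3, 2). λ = (2 - 5)/(3 - 4) ≡ 4/6 mod 7. 6⁻¹ ≡ 6 (mod 7), so λ ≡ 3.
  x = λ² - 4 - 3 = 9 - 7 ≡ 2; y = λ·(4 - 2) - 5 ≡ 1. → (2, 1)
9P: (2, 1) + (3, 2). λ = (2 - 1)/(3 - 2) ≡ 1/1 mod 7. 1⁻¹ ≡ 1 (mod 7), so λ ≡ 1.
  x = λ² - 2 - 3 = 1 - 5 ≡ 3; y = λ·(2 - 3) - 1 ≡ 5. → (3, 5)
10P: (3, 5) + (3, 2): same x and y₁ ≡ -y₂, so the sum is 𝒪.
10P = 𝒪, so the order is 10.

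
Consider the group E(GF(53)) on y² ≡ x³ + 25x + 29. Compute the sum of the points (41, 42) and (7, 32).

(41, 42) + (7, 32). λ = (32 - 42)/(7 - 41) ≡ 43/19 mod 53. 19⁻¹ ≡ 14 (mod 53) since 19·14 = 266 ≡ 1, so λ ≡ 19.
  x = λ² - 41 - 7 = 361 - 48 ≡ 48; y = λ·(41 - 48) - 42 ≡ 37. → (48, 37)

(48, 37)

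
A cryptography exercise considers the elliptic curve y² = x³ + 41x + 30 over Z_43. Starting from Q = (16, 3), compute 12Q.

(40, 40)

Double-and-add on 12 = (1100)₂. Start with Q = (16, 3) for the leading 1-bit.
double: tangent at (16, 3): λ = (3·16² + 41)/(2·3) ≡ 35/6. 6⁻¹ ≡ 36 (mod 43) since 6·36 = 216 ≡ 1, so λ ≡ 35·36 ≡ 13.
  x = λ² - 16 - 16 = 169 - 32 ≡ 8; y = λ·(16 - 8) - 3 ≡ 15. → (8, 15)
add Q: (8, 15) + (16, 3). λ = (3 - 15)/(16 - 8) ≡ 31/8 mod 43. 8⁻¹ ≡ 27 (mod 43) since 8·27 = 216 ≡ 1, so λ ≡ 20.
  x = λ² - 8 - 16 = 400 - 24 ≡ 32; y = λ·(8 - 32) - 15 ≡ 21. → (32, 21)
double: tangent at (32, 21): λ = (3·32² + 41)/(2·21) ≡ 17/42. 42⁻¹ ≡ 42 (mod 43), so λ ≡ 17·42 ≡ 26.
  x = λ² - 32 - 32 = 676 - 64 ≡ 10; y = λ·(32 - 10) - 21 ≡ 35. → (10, 35)
double: tangent at (10, 35): λ = (3·10² + 41)/(2·35) ≡ 40/27. 27⁻¹ ≡ 8 (mod 43) since 27·8 = 216 ≡ 1, so λ ≡ 40·8 ≡ 19.
  x = λ² - 10 - 10 = 361 - 20 ≡ 40; y = λ·(10 - 40) - 35 ≡ 40. → (40, 40)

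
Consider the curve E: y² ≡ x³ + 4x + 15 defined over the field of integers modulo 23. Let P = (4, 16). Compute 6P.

Repeated addition: build up to 6P.
2P: tangent at (4, 16): λ = (3·4² + 4)/(2·16) ≡ 6/9. 9⁻¹ ≡ 18 (mod 23) since 9·18 = 162 ≡ 1, so λ ≡ 6·18 ≡ 16.
  x = λ² - 4 - 4 = 256 - 8 ≡ 18; y = λ·(4 - 18) - 16 ≡ 13. → (18, 13)
3P: (18, 13) + (4, 16). λ = (16 - 13)/(4 - 18) ≡ 3/9 mod 23. 9⁻¹ ≡ 18 (mod 23), so λ ≡ 8.
  x = λ² - 18 - 4 = 64 - 22 ≡ 19; y = λ·(18 - 19) - 13 ≡ 2. → (19, 2)
4P: (19, 2) + (4, 16). λ = (16 - 2)/(4 - 19) ≡ 14/8 mod 23. 8⁻¹ ≡ 3 (mod 23), so λ ≡ 19.
  x = λ² - 19 - 4 = 361 - 23 ≡ 16; y = λ·(19 - 16) - 2 ≡ 9. → (16, 9)
5P: (16, 9) + (4, 16). λ = (16 - 9)/(4 - 16) ≡ 7/11 mod 23. 11⁻¹ ≡ 21 (mod 23) since 11·21 = 231 ≡ 1, so λ ≡ 9.
  x = λ² - 16 - 4 = 81 - 20 ≡ 15; y = λ·(16 - 15) - 9 ≡ 0. → (15, 0)
6P: (15, 0) + (4, 16). λ = (16 - 0)/(4 - 15) ≡ 16/12 mod 23. 12⁻¹ ≡ 2 (mod 23) since 12·2 = 24 ≡ 1, so λ ≡ 9.
  x = λ² - 15 - 4 = 81 - 19 ≡ 16; y = λ·(15 - 16) - 0 ≡ 14. → (16, 14)

(16, 14)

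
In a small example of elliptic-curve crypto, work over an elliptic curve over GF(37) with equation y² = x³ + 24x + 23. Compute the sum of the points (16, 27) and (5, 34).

(16, 27) + (5, 34). λ = (34 - 27)/(5 - 16) ≡ 7/26 mod 37. 26⁻¹ ≡ 10 (mod 37) since 26·10 = 260 ≡ 1, so λ ≡ 33.
  x = λ² - 16 - 5 = 1089 - 21 ≡ 32; y = λ·(16 - 32) - 27 ≡ 0. → (32, 0)

(32, 0)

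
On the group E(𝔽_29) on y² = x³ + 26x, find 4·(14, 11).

Write Q = (14, 11).
Double-and-add on 4 = (100)₂. Start with Q = (14, 11) for the leading 1-bit.
double: tangent at (14, 11): λ = (3·14² + 26)/(2·11) ≡ 5/22. 22⁻¹ ≡ 4 (mod 29) since 22·4 = 88 ≡ 1, so λ ≡ 5·4 ≡ 20.
  x = λ² - 14 - 14 = 400 - 28 ≡ 24; y = λ·(14 - 24) - 11 ≡ 21. → (24, 21)
double: tangent at (24, 21): λ = (3·24² + 26)/(2·21) ≡ 14/13. 13⁻¹ ≡ 9 (mod 29) since 13·9 = 117 ≡ 1, so λ ≡ 14·9 ≡ 10.
  x = λ² - 24 - 24 = 100 - 48 ≡ 23; y = λ·(24 - 23) - 21 ≡ 18. → (23, 18)

(23, 18)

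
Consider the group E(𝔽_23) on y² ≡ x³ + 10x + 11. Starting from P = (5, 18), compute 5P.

(5, 18)

Repeated addition: build up to 5P.
2P: tangent at (5, 18): λ = (3·5² + 10)/(2·18) ≡ 16/13. 13⁻¹ ≡ 16 (mod 23) since 13·16 = 208 ≡ 1, so λ ≡ 16·16 ≡ 3.
  x = λ² - 5 - 5 = 9 - 10 ≡ 22; y = λ·(5 - 22) - 18 ≡ 0. → (22, 0)
3P: (22, 0) + (5, 18). λ = (18 - 0)/(5 - 22) ≡ 18/6 mod 23. 6⁻¹ ≡ 4 (mod 23), so λ ≡ 3.
  x = λ² - 22 - 5 = 9 - 27 ≡ 5; y = λ·(22 - 5) - 0 ≡ 5. → (5, 5)
4P: (5, 5) + (5, 18): same x and y₁ ≡ -y₂, so the sum is O.
5P: O + (5, 18) = (5, 18) (identity).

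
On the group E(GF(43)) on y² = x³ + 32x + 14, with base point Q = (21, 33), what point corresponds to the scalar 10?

Double-and-add on 10 = (1010)₂. Start with Q = (21, 33) for the leading 1-bit.
double: tangent at (21, 33): λ = (3·21² + 32)/(2·33) ≡ 22/23. 23⁻¹ ≡ 15 (mod 43) since 23·15 = 345 ≡ 1, so λ ≡ 22·15 ≡ 29.
  x = λ² - 21 - 21 = 841 - 42 ≡ 25; y = λ·(21 - 25) - 33 ≡ 23. → (25, 23)
double: tangent at (25, 23): λ = (3·25² + 32)/(2·23) ≡ 15/3. 3⁻¹ ≡ 29 (mod 43), so λ ≡ 15·29 ≡ 5.
  x = λ² - 25 - 25 = 25 - 50 ≡ 18; y = λ·(25 - 18) - 23 ≡ 12. → (18, 12)
add Q: (18, 12) + (21, 33). λ = (33 - 12)/(21 - 18) ≡ 21/3 mod 43. 3⁻¹ ≡ 29 (mod 43), so λ ≡ 7.
  x = λ² - 18 - 21 = 49 - 39 ≡ 10; y = λ·(18 - 10) - 12 ≡ 1. → (10, 1)
double: tangent at (10, 1): λ = (3·10² + 32)/(2·1) ≡ 31/2. 2⁻¹ ≡ 22 (mod 43), so λ ≡ 31·22 ≡ 37.
  x = λ² - 10 - 10 = 1369 - 20 ≡ 16; y = λ·(10 - 16) - 1 ≡ 35. → (16, 35)

(16, 35)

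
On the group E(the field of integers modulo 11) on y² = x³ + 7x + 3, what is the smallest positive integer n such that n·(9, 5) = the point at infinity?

10

2P: tangent at (9, 5): λ = (3·9² + 7)/(2·5) ≡ 8/10. 10⁻¹ ≡ 10 (mod 11), so λ ≡ 8·10 ≡ 3.
  x = λ² - 9 - 9 = 9 - 18 ≡ 2; y = λ·(9 - 2) - 5 ≡ 5. → (2, 5)
3P: (2, 5) + (9, 5). λ = (5 - 5)/(9 - 2) ≡ 0/7 mod 11. 7⁻¹ ≡ 8 (mod 11), so λ ≡ 0.
  x = λ² - 2 - 9 = 0 - 11 ≡ 0; y = λ·(2 - 0) - 5 ≡ 6. → (0, 6)
4P: (0, 6) + (9, 5). λ = (5 - 6)/(9 - 0) ≡ 10/9 mod 11. 9⁻¹ ≡ 5 (mod 11), so λ ≡ 6.
  x = λ² - 0 - 9 = 36 - 9 ≡ 5; y = λ·(0 - 5) - 6 ≡ 8. → (5, 8)
5P: (5, 8) + (9, 5). λ = (5 - 8)/(9 - 5) ≡ 8/4 mod 11. 4⁻¹ ≡ 3 (mod 11), so λ ≡ 2.
  x = λ² - 5 - 9 = 4 - 14 ≡ 1; y = λ·(5 - 1) - 8 ≡ 0. → (1, 0)
6P: (1, 0) + (9, 5). λ = (5 - 0)/(9 - 1) ≡ 5/8 mod 11. 8⁻¹ ≡ 7 (mod 11) since 8·7 = 56 ≡ 1, so λ ≡ 2.
  x = λ² - 1 - 9 = 4 - 10 ≡ 5; y = λ·(1 - 5) - 0 ≡ 3. → (5, 3)
7P: (5, 3) + (9, 5). λ = (5 - 3)/(9 - 5) ≡ 2/4 mod 11. 4⁻¹ ≡ 3 (mod 11), so λ ≡ 6.
  x = λ² - 5 - 9 = 36 - 14 ≡ 0; y = λ·(5 - 0) - 3 ≡ 5. → (0, 5)
8P: (0, 5) + (9, 5). λ = (5 - 5)/(9 - 0) ≡ 0/9 mod 11. 9⁻¹ ≡ 5 (mod 11), so λ ≡ 0.
  x = λ² - 0 - 9 = 0 - 9 ≡ 2; y = λ·(0 - 2) - 5 ≡ 6. → (2, 6)
9P: (2, 6) + (9, 5). λ = (5 - 6)/(9 - 2) ≡ 10/7 mod 11. 7⁻¹ ≡ 8 (mod 11) since 7·8 = 56 ≡ 1, so λ ≡ 3.
  x = λ² - 2 - 9 = 9 - 11 ≡ 9; y = λ·(2 - 9) - 6 ≡ 6. → (9, 6)
10P: (9, 6) + (9, 5): same x and y₁ ≡ -y₂, so the sum is the point at infinity.
10P = the point at infinity, so the order is 10.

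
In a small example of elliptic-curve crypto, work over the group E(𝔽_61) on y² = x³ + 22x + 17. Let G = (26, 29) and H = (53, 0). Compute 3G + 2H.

First 3G:
Repeated addition: build up to 3G.
2G: tangent at (26, 29): λ = (3·26² + 22)/(2·29) ≡ 37/58. 58⁻¹ ≡ 20 (mod 61) since 58·20 = 1160 ≡ 1, so λ ≡ 37·20 ≡ 8.
  x = λ² - 26 - 26 = 64 - 52 ≡ 12; y = λ·(26 - 12) - 29 ≡ 22. → (12, 22)
3G: (12, 22) + (26, 29). λ = (29 - 22)/(26 - 12) ≡ 7/14 mod 61. 14⁻¹ ≡ 48 (mod 61), so λ ≡ 31.
  x = λ² - 12 - 26 = 961 - 38 ≡ 8; y = λ·(12 - 8) - 22 ≡ 41. → (8, 41)
3G = (8, 41).
Next 2H:
Repeated addition: build up to 2H.
2H: (53, 0) + (53, 0): same x and y₁ ≡ -y₂, so the sum is 𝒪.
2H = 𝒪.
Finally 3G + 2H:
(8, 41) + 𝒪 = (8, 41) (identity).

(8, 41)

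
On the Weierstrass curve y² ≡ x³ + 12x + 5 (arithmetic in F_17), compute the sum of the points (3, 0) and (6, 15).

(16, 3)

(3, 0) + (6, 15). λ = (15 - 0)/(6 - 3) ≡ 15/3 mod 17. 3⁻¹ ≡ 6 (mod 17), so λ ≡ 5.
  x = λ² - 3 - 6 = 25 - 9 ≡ 16; y = λ·(3 - 16) - 0 ≡ 3. → (16, 3)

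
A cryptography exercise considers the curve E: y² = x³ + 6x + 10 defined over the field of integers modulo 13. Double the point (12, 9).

(12, 4)

tangent at (12, 9): λ = (3·12² + 6)/(2·9) ≡ 9/5. 5⁻¹ ≡ 8 (mod 13), so λ ≡ 9·8 ≡ 7.
  x = λ² - 12 - 12 = 49 - 24 ≡ 12; y = λ·(12 - 12) - 9 ≡ 4. → (12, 4)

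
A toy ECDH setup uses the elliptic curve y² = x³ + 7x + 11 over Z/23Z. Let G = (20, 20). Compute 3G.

(20, 3)

Repeated addition: build up to 3G.
2G: tangent at (20, 20): λ = (3·20² + 7)/(2·20) ≡ 11/17. 17⁻¹ ≡ 19 (mod 23), so λ ≡ 11·19 ≡ 2.
  x = λ² - 20 - 20 = 4 - 40 ≡ 10; y = λ·(20 - 10) - 20 ≡ 0. → (10, 0)
3G: (10, 0) + (20, 20). λ = (20 - 0)/(20 - 10) ≡ 20/10 mod 23. 10⁻¹ ≡ 7 (mod 23), so λ ≡ 2.
  x = λ² - 10 - 20 = 4 - 30 ≡ 20; y = λ·(10 - 20) - 0 ≡ 3. → (20, 3)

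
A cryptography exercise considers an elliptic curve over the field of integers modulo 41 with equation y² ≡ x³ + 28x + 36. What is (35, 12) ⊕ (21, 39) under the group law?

(35, 12) + (21, 39). λ = (39 - 12)/(21 - 35) ≡ 27/27 mod 41. 27⁻¹ ≡ 38 (mod 41), so λ ≡ 1.
  x = λ² - 35 - 21 = 1 - 56 ≡ 27; y = λ·(35 - 27) - 12 ≡ 37. → (27, 37)

(27, 37)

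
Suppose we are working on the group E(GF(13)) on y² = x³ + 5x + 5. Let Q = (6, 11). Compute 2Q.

(2, 6)

tangent at (6, 11): λ = (3·6² + 5)/(2·11) ≡ 9/9. 9⁻¹ ≡ 3 (mod 13), so λ ≡ 9·3 ≡ 1.
  x = λ² - 6 - 6 = 1 - 12 ≡ 2; y = λ·(6 - 2) - 11 ≡ 6. → (2, 6)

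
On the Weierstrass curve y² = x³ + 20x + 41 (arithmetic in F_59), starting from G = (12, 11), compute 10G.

(29, 17)

Double-and-add on 10 = (1010)₂. Start with G = (12, 11) for the leading 1-bit.
double: tangent at (12, 11): λ = (3·12² + 20)/(2·11) ≡ 39/22. 22⁻¹ ≡ 51 (mod 59) since 22·51 = 1122 ≡ 1, so λ ≡ 39·51 ≡ 42.
  x = λ² - 12 - 12 = 1764 - 24 ≡ 29; y = λ·(12 - 29) - 11 ≡ 42. → (29, 42)
double: tangent at (29, 42): λ = (3·29² + 20)/(2·42) ≡ 6/25. 25⁻¹ ≡ 26 (mod 59), so λ ≡ 6·26 ≡ 38.
  x = λ² - 29 - 29 = 1444 - 58 ≡ 29; y = λ·(29 - 29) - 42 ≡ 17. → (29, 17)
add G: (29, 17) + (12, 11). λ = (11 - 17)/(12 - 29) ≡ 53/42 mod 59. 42⁻¹ ≡ 52 (mod 59), so λ ≡ 42.
  x = λ² - 29 - 12 = 1764 - 41 ≡ 12; y = λ·(29 - 12) - 17 ≡ 48. → (12, 48)
double: tangent at (12, 48): λ = (3·12² + 20)/(2·48) ≡ 39/37. 37⁻¹ ≡ 8 (mod 59), so λ ≡ 39·8 ≡ 17.
  x = λ² - 12 - 12 = 289 - 24 ≡ 29; y = λ·(12 - 29) - 48 ≡ 17. → (29, 17)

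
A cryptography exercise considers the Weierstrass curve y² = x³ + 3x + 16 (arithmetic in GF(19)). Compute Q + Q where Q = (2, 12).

tangent at (2, 12): λ = (3·2² + 3)/(2·12) ≡ 15/5. 5⁻¹ ≡ 4 (mod 19), so λ ≡ 15·4 ≡ 3.
  x = λ² - 2 - 2 = 9 - 4 ≡ 5; y = λ·(2 - 5) - 12 ≡ 17. → (5, 17)

(5, 17)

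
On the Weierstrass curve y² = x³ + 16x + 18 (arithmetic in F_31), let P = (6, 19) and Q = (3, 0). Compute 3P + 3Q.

(12, 27)

First 3P:
Repeated addition: build up to 3P.
2P: tangent at (6, 19): λ = (3·6² + 16)/(2·19) ≡ 0/7. 7⁻¹ ≡ 9 (mod 31), so λ ≡ 0·9 ≡ 0.
  x = λ² - 6 - 6 = 0 - 12 ≡ 19; y = λ·(6 - 19) - 19 ≡ 12. → (19, 12)
3P: (19, 12) + (6, 19). λ = (19 - 12)/(6 - 19) ≡ 7/18 mod 31. 18⁻¹ ≡ 19 (mod 31), so λ ≡ 9.
  x = λ² - 19 - 6 = 81 - 25 ≡ 25; y = λ·(19 - 25) - 12 ≡ 27. → (25, 27)
3P = (25, 27).
Next 3Q:
Repeated addition: build up to 3Q.
2Q: (3, 0) + (3, 0): same x and y₁ ≡ -y₂, so the sum is ∞.
3Q: ∞ + (3, 0) = (3, 0) (identity).
3Q = (3, 0).
Finally 3P + 3Q:
(25, 27) + (3, 0). λ = (0 - 27)/(3 - 25) ≡ 4/9 mod 31. 9⁻¹ ≡ 7 (mod 31), so λ ≡ 28.
  x = λ² - 25 - 3 = 784 - 28 ≡ 12; y = λ·(25 - 12) - 27 ≡ 27. → (12, 27)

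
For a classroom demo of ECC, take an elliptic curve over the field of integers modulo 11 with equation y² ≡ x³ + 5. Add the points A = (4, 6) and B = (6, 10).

(4, 6) + (6, 10). λ = (10 - 6)/(6 - 4) ≡ 4/2 mod 11. 2⁻¹ ≡ 6 (mod 11), so λ ≡ 2.
  x = λ² - 4 - 6 = 4 - 10 ≡ 5; y = λ·(4 - 5) - 6 ≡ 3. → (5, 3)

(5, 3)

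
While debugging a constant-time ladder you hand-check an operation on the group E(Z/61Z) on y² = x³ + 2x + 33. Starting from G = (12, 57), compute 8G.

(44, 37)

Double-and-add on 8 = (1000)₂. Start with G = (12, 57) for the leading 1-bit.
double: tangent at (12, 57): λ = (3·12² + 2)/(2·57) ≡ 7/53. 53⁻¹ ≡ 38 (mod 61) since 53·38 = 2014 ≡ 1, so λ ≡ 7·38 ≡ 22.
  x = λ² - 12 - 12 = 484 - 24 ≡ 33; y = λ·(12 - 33) - 57 ≡ 30. → (33, 30)
double: tangent at (33, 30): λ = (3·33² + 2)/(2·30) ≡ 36/60. 60⁻¹ ≡ 60 (mod 61) since 60·60 = 3600 ≡ 1, so λ ≡ 36·60 ≡ 25.
  x = λ² - 33 - 33 = 625 - 66 ≡ 10; y = λ·(33 - 10) - 30 ≡ 57. → (10, 57)
double: tangent at (10, 57): λ = (3·10² + 2)/(2·57) ≡ 58/53. 53⁻¹ ≡ 38 (mod 61) since 53·38 = 2014 ≡ 1, so λ ≡ 58·38 ≡ 8.
  x = λ² - 10 - 10 = 64 - 20 ≡ 44; y = λ·(10 - 44) - 57 ≡ 37. → (44, 37)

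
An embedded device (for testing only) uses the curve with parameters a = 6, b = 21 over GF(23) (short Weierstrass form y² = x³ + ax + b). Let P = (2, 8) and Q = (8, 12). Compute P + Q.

(16, 21)

(2, 8) + (8, 12). λ = (12 - 8)/(8 - 2) ≡ 4/6 mod 23. 6⁻¹ ≡ 4 (mod 23), so λ ≡ 16.
  x = λ² - 2 - 8 = 256 - 10 ≡ 16; y = λ·(2 - 16) - 8 ≡ 21. → (16, 21)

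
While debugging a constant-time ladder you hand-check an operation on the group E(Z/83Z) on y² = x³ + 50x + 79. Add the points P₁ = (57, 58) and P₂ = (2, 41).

(52, 19)

(57, 58) + (2, 41). λ = (41 - 58)/(2 - 57) ≡ 66/28 mod 83. 28⁻¹ ≡ 3 (mod 83), so λ ≡ 32.
  x = λ² - 57 - 2 = 1024 - 59 ≡ 52; y = λ·(57 - 52) - 58 ≡ 19. → (52, 19)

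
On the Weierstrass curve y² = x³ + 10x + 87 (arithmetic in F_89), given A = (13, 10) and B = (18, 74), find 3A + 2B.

First 3A:
Repeated addition: build up to 3A.
2A: tangent at (13, 10): λ = (3·13² + 10)/(2·10) ≡ 72/20. 20⁻¹ ≡ 49 (mod 89) since 20·49 = 980 ≡ 1, so λ ≡ 72·49 ≡ 57.
  x = λ² - 13 - 13 = 3249 - 26 ≡ 19; y = λ·(13 - 19) - 10 ≡ 4. → (19, 4)
3A: (19, 4) + (13, 10). λ = (10 - 4)/(13 - 19) ≡ 6/83 mod 89. 83⁻¹ ≡ 74 (mod 89), so λ ≡ 88.
  x = λ² - 19 - 13 = 7744 - 32 ≡ 58; y = λ·(19 - 58) - 4 ≡ 35. → (58, 35)
3A = (58, 35).
Next 2B:
Repeated addition: build up to 2B.
2B: tangent at (18, 74): λ = (3·18² + 10)/(2·74) ≡ 3/59. 59⁻¹ ≡ 86 (mod 89), so λ ≡ 3·86 ≡ 80.
  x = λ² - 18 - 18 = 6400 - 36 ≡ 45; y = λ·(18 - 45) - 74 ≡ 80. → (45, 80)
2B = (45, 80).
Finally 3A + 2B:
(58, 35) + (45, 80). λ = (80 - 35)/(45 - 58) ≡ 45/76 mod 89. 76⁻¹ ≡ 41 (mod 89) since 76·41 = 3116 ≡ 1, so λ ≡ 65.
  x = λ² - 58 - 45 = 4225 - 103 ≡ 28; y = λ·(58 - 28) - 35 ≡ 46. → (28, 46)

(28, 46)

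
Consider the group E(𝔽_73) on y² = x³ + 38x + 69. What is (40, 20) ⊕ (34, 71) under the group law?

(53, 54)

(40, 20) + (34, 71). λ = (71 - 20)/(34 - 40) ≡ 51/67 mod 73. 67⁻¹ ≡ 12 (mod 73) since 67·12 = 804 ≡ 1, so λ ≡ 28.
  x = λ² - 40 - 34 = 784 - 74 ≡ 53; y = λ·(40 - 53) - 20 ≡ 54. → (53, 54)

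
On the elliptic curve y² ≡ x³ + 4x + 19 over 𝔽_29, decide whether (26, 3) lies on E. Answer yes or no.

yes

y² = 3² ≡ 9; x³ + 4x + 19 = 17699 ≡ 9 (mod 29). 9 = 9.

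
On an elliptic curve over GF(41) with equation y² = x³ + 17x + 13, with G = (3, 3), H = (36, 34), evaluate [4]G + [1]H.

(35, 33)

First 4G:
Repeated addition: build up to 4G.
2G: tangent at (3, 3): λ = (3·3² + 17)/(2·3) ≡ 3/6. 6⁻¹ ≡ 7 (mod 41) since 6·7 = 42 ≡ 1, so λ ≡ 3·7 ≡ 21.
  x = λ² - 3 - 3 = 441 - 6 ≡ 25; y = λ·(3 - 25) - 3 ≡ 27. → (25, 27)
3G: (25, 27) + (3, 3). λ = (3 - 27)/(3 - 25) ≡ 17/19 mod 41. 19⁻¹ ≡ 13 (mod 41) since 19·13 = 247 ≡ 1, so λ ≡ 16.
  x = λ² - 25 - 3 = 256 - 28 ≡ 23; y = λ·(25 - 23) - 27 ≡ 5. → (23, 5)
4G: (23, 5) + (3, 3). λ = (3 - 5)/(3 - 23) ≡ 39/21 mod 41. 21⁻¹ ≡ 2 (mod 41), so λ ≡ 37.
  x = λ² - 23 - 3 = 1369 - 26 ≡ 31; y = λ·(23 - 31) - 5 ≡ 27. → (31, 27)
4G = (31, 27).
Finally 4G + H:
(31, 27) + (36, 34). λ = (34 - 27)/(36 - 31) ≡ 7/5 mod 41. 5⁻¹ ≡ 33 (mod 41), so λ ≡ 26.
  x = λ² - 31 - 36 = 676 - 67 ≡ 35; y = λ·(31 - 35) - 27 ≡ 33. → (35, 33)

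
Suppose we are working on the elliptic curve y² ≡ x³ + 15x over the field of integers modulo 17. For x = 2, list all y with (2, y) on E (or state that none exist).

x³ + 15x + 0 = 38 ≡ 4 (mod 17).
Square roots of 4 mod 17: 2 and 15 (since 2² = 4 ≡ 4).

2, 15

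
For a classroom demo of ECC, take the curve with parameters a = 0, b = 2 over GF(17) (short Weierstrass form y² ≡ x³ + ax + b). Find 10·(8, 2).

(8, 2)

Write Q = (8, 2).
Double-and-add on 10 = (1010)₂. Start with Q = (8, 2) for the leading 1-bit.
double: tangent at (8, 2): λ = (3·8² + 0)/(2·2) ≡ 5/4. 4⁻¹ ≡ 13 (mod 17), so λ ≡ 5·13 ≡ 14.
  x = λ² - 8 - 8 = 196 - 16 ≡ 10; y = λ·(8 - 10) - 2 ≡ 4. → (10, 4)
double: tangent at (10, 4): λ = (3·10² + 0)/(2·4) ≡ 11/8. 8⁻¹ ≡ 15 (mod 17) since 8·15 = 120 ≡ 1, so λ ≡ 11·15 ≡ 12.
  x = λ² - 10 - 10 = 144 - 20 ≡ 5; y = λ·(10 - 5) - 4 ≡ 5. → (5, 5)
add Q: (5, 5) + (8, 2). λ = (2 - 5)/(8 - 5) ≡ 14/3 mod 17. 3⁻¹ ≡ 6 (mod 17) since 3·6 = 18 ≡ 1, so λ ≡ 16.
  x = λ² - 5 - 8 = 256 - 13 ≡ 5; y = λ·(5 - 5) - 5 ≡ 12. → (5, 12)
double: tangent at (5, 12): λ = (3·5² + 0)/(2·12) ≡ 7/7. 7⁻¹ ≡ 5 (mod 17) since 7·5 = 35 ≡ 1, so λ ≡ 7·5 ≡ 1.
  x = λ² - 5 - 5 = 1 - 10 ≡ 8; y = λ·(5 - 8) - 12 ≡ 2. → (8, 2)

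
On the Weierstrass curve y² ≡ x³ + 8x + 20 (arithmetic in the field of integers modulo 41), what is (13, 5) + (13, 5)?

(33, 31)

tangent at (13, 5): λ = (3·13² + 8)/(2·5) ≡ 23/10. 10⁻¹ ≡ 37 (mod 41), so λ ≡ 23·37 ≡ 31.
  x = λ² - 13 - 13 = 961 - 26 ≡ 33; y = λ·(13 - 33) - 5 ≡ 31. → (33, 31)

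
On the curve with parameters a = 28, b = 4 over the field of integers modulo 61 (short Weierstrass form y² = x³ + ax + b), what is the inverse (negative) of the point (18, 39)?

(18, 22)

-(18, 39) = (18, -39 mod 61) = (18, 22).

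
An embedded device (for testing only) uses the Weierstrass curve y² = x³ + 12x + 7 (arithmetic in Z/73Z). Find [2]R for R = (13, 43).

(72, 33)

tangent at (13, 43): λ = (3·13² + 12)/(2·43) ≡ 8/13. 13⁻¹ ≡ 45 (mod 73), so λ ≡ 8·45 ≡ 68.
  x = λ² - 13 - 13 = 4624 - 26 ≡ 72; y = λ·(13 - 72) - 43 ≡ 33. → (72, 33)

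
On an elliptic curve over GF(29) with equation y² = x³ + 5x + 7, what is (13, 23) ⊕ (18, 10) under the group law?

(13, 23) + (18, 10). λ = (10 - 23)/(18 - 13) ≡ 16/5 mod 29. 5⁻¹ ≡ 6 (mod 29) since 5·6 = 30 ≡ 1, so λ ≡ 9.
  x = λ² - 13 - 18 = 81 - 31 ≡ 21; y = λ·(13 - 21) - 23 ≡ 21. → (21, 21)

(21, 21)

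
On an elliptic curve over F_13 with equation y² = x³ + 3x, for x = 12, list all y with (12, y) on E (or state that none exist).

x³ + 3x + 0 = 1764 ≡ 9 (mod 13).
Square roots of 9 mod 13: 3 and 10 (since 3² = 9 ≡ 9).

3, 10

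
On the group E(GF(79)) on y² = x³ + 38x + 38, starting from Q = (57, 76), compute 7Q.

Repeated addition: build up to 7Q.
2Q: tangent at (57, 76): λ = (3·57² + 38)/(2·76) ≡ 68/73. 73⁻¹ ≡ 13 (mod 79), so λ ≡ 68·13 ≡ 15.
  x = λ² - 57 - 57 = 225 - 114 ≡ 32; y = λ·(57 - 32) - 76 ≡ 62. → (32, 62)
3Q: (32, 62) + (57, 76). λ = (76 - 62)/(57 - 32) ≡ 14/25 mod 79. 25⁻¹ ≡ 19 (mod 79), so λ ≡ 29.
  x = λ² - 32 - 57 = 841 - 89 ≡ 41; y = λ·(32 - 41) - 62 ≡ 72. → (41, 72)
4Q: (41, 72) + (57, 76). λ = (76 - 72)/(57 - 41) ≡ 4/16 mod 79. 16⁻¹ ≡ 5 (mod 79), so λ ≡ 20.
  x = λ² - 41 - 57 = 400 - 98 ≡ 65; y = λ·(41 - 65) - 72 ≡ 1. → (65, 1)
5Q: (65, 1) + (57, 76). λ = (76 - 1)/(57 - 65) ≡ 75/71 mod 79. 71⁻¹ ≡ 69 (mod 79) since 71·69 = 4899 ≡ 1, so λ ≡ 40.
  x = λ² - 65 - 57 = 1600 - 122 ≡ 56; y = λ·(65 - 56) - 1 ≡ 43. → (56, 43)
6Q: (56, 43) + (57, 76). λ = (76 - 43)/(57 - 56) ≡ 33/1 mod 79. 1⁻¹ ≡ 1 (mod 79) since 1·1 = 1 ≡ 1, so λ ≡ 33.
  x = λ² - 56 - 57 = 1089 - 113 ≡ 28; y = λ·(56 - 28) - 43 ≡ 12. → (28, 12)
7Q: (28, 12) + (57, 76). λ = (76 - 12)/(57 - 28) ≡ 64/29 mod 79. 29⁻¹ ≡ 30 (mod 79), so λ ≡ 24.
  x = λ² - 28 - 57 = 576 - 85 ≡ 17; y = λ·(28 - 17) - 12 ≡ 15. → (17, 15)

(17, 15)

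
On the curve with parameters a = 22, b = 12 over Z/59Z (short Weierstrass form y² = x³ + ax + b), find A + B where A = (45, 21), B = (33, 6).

(1, 34)

(45, 21) + (33, 6). λ = (6 - 21)/(33 - 45) ≡ 44/47 mod 59. 47⁻¹ ≡ 54 (mod 59) since 47·54 = 2538 ≡ 1, so λ ≡ 16.
  x = λ² - 45 - 33 = 256 - 78 ≡ 1; y = λ·(45 - 1) - 21 ≡ 34. → (1, 34)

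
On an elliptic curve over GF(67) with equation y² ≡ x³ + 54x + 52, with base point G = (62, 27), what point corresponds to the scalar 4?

(40, 4)

Repeated addition: build up to 4G.
2G: tangent at (62, 27): λ = (3·62² + 54)/(2·27) ≡ 62/54. 54⁻¹ ≡ 36 (mod 67), so λ ≡ 62·36 ≡ 21.
  x = λ² - 62 - 62 = 441 - 124 ≡ 49; y = λ·(62 - 49) - 27 ≡ 45. → (49, 45)
3G: (49, 45) + (62, 27). λ = (27 - 45)/(62 - 49) ≡ 49/13 mod 67. 13⁻¹ ≡ 31 (mod 67) since 13·31 = 403 ≡ 1, so λ ≡ 45.
  x = λ² - 49 - 62 = 2025 - 111 ≡ 38; y = λ·(49 - 38) - 45 ≡ 48. → (38, 48)
4G: (38, 48) + (62, 27). λ = (27 - 48)/(62 - 38) ≡ 46/24 mod 67. 24⁻¹ ≡ 14 (mod 67), so λ ≡ 41.
  x = λ² - 38 - 62 = 1681 - 100 ≡ 40; y = λ·(38 - 40) - 48 ≡ 4. → (40, 4)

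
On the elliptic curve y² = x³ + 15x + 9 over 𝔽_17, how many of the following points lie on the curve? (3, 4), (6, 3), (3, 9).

(3, 4): 4² ≡ 16, rhs ≡ 13 → off.
(6, 3): 3² ≡ 9, rhs ≡ 9 → on.
(3, 9): 9² ≡ 13, rhs ≡ 13 → on.

2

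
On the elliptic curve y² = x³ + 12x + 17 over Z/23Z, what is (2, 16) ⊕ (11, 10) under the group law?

(2, 16) + (11, 10). λ = (10 - 16)/(11 - 2) ≡ 17/9 mod 23. 9⁻¹ ≡ 18 (mod 23), so λ ≡ 7.
  x = λ² - 2 - 11 = 49 - 13 ≡ 13; y = λ·(2 - 13) - 16 ≡ 22. → (13, 22)

(13, 22)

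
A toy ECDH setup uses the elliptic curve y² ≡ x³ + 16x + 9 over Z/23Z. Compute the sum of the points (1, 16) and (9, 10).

(1, 16) + (9, 10). λ = (10 - 16)/(9 - 1) ≡ 17/8 mod 23. 8⁻¹ ≡ 3 (mod 23), so λ ≡ 5.
  x = λ² - 1 - 9 = 25 - 10 ≡ 15; y = λ·(1 - 15) - 16 ≡ 6. → (15, 6)

(15, 6)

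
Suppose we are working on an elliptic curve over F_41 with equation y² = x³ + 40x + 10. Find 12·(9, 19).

Write G = (9, 19).
Repeated addition: build up to 12G.
2G: tangent at (9, 19): λ = (3·9² + 40)/(2·19) ≡ 37/38. 38⁻¹ ≡ 27 (mod 41) since 38·27 = 1026 ≡ 1, so λ ≡ 37·27 ≡ 15.
  x = λ² - 9 - 9 = 225 - 18 ≡ 2; y = λ·(9 - 2) - 19 ≡ 4. → (2, 4)
3G: (2, 4) + (9, 19). λ = (19 - 4)/(9 - 2) ≡ 15/7 mod 41. 7⁻¹ ≡ 6 (mod 41), so λ ≡ 8.
  x = λ² - 2 - 9 = 64 - 11 ≡ 12; y = λ·(2 - 12) - 4 ≡ 39. → (12, 39)
4G: (12, 39) + (9, 19). λ = (19 - 39)/(9 - 12) ≡ 21/38 mod 41. 38⁻¹ ≡ 27 (mod 41) since 38·27 = 1026 ≡ 1, so λ ≡ 34.
  x = λ² - 12 - 9 = 1156 - 21 ≡ 28; y = λ·(12 - 28) - 39 ≡ 32. → (28, 32)
5G: (28, 32) + (9, 19). λ = (19 - 32)/(9 - 28) ≡ 28/22 mod 41. 22⁻¹ ≡ 28 (mod 41) since 22·28 = 616 ≡ 1, so λ ≡ 5.
  x = λ² - 28 - 9 = 25 - 37 ≡ 29; y = λ·(28 - 29) - 32 ≡ 4. → (29, 4)
6G: (29, 4) + (9, 19). λ = (19 - 4)/(9 - 29) ≡ 15/21 mod 41. 21⁻¹ ≡ 2 (mod 41), so λ ≡ 30.
  x = λ² - 29 - 9 = 900 - 38 ≡ 1; y = λ·(29 - 1) - 4 ≡ 16. → (1, 16)
7G: (1, 16) + (9, 19). λ = (19 - 16)/(9 - 1) ≡ 3/8 mod 41. 8⁻¹ ≡ 36 (mod 41), so λ ≡ 26.
  x = λ² - 1 - 9 = 676 - 10 ≡ 10; y = λ·(1 - 10) - 16 ≡ 37. → (10, 37)
8G: (10, 37) + (9, 19). λ = (19 - 37)/(9 - 10) ≡ 23/40 mod 41. 40⁻¹ ≡ 40 (mod 41), so λ ≡ 18.
  x = λ² - 10 - 9 = 324 - 19 ≡ 18; y = λ·(10 - 18) - 37 ≡ 24. → (18, 24)
9G: (18, 24) + (9, 19). λ = (19 - 24)/(9 - 18) ≡ 36/32 mod 41. 32⁻¹ ≡ 9 (mod 41) since 32·9 = 288 ≡ 1, so λ ≡ 37.
  x = λ² - 18 - 9 = 1369 - 27 ≡ 30; y = λ·(18 - 30) - 24 ≡ 24. → (30, 24)
10G: (30, 24) + (9, 19). λ = (19 - 24)/(9 - 30) ≡ 36/20 mod 41. 20⁻¹ ≡ 39 (mod 41), so λ ≡ 10.
  x = λ² - 30 - 9 = 100 - 39 ≡ 20; y = λ·(30 - 20) - 24 ≡ 35. → (20, 35)
11G: (20, 35) + (9, 19). λ = (19 - 35)/(9 - 20) ≡ 25/30 mod 41. 30⁻¹ ≡ 26 (mod 41), so λ ≡ 35.
  x = λ² - 20 - 9 = 1225 - 29 ≡ 7; y = λ·(20 - 7) - 35 ≡ 10. → (7, 10)
12G: (7, 10) + (9, 19). λ = (19 - 10)/(9 - 7) ≡ 9/2 mod 41. 2⁻¹ ≡ 21 (mod 41) since 2·21 = 42 ≡ 1, so λ ≡ 25.
  x = λ² - 7 - 9 = 625 - 16 ≡ 35; y = λ·(7 - 35) - 10 ≡ 28. → (35, 28)

(35, 28)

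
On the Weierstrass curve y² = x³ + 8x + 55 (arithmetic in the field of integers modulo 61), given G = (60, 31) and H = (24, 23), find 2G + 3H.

(3, 44)

First 2G:
Repeated addition: build up to 2G.
2G: tangent at (60, 31): λ = (3·60² + 8)/(2·31) ≡ 11/1. 1⁻¹ ≡ 1 (mod 61), so λ ≡ 11·1 ≡ 11.
  x = λ² - 60 - 60 = 121 - 120 ≡ 1; y = λ·(60 - 1) - 31 ≡ 8. → (1, 8)
2G = (1, 8).
Next 3H:
Repeated addition: build up to 3H.
2H: tangent at (24, 23): λ = (3·24² + 8)/(2·23) ≡ 28/46. 46⁻¹ ≡ 4 (mod 61) since 46·4 = 184 ≡ 1, so λ ≡ 28·4 ≡ 51.
  x = λ² - 24 - 24 = 2601 - 48 ≡ 52; y = λ·(24 - 52) - 23 ≡ 13. → (52, 13)
3H: (52, 13) + (24, 23). λ = (23 - 13)/(24 - 52) ≡ 10/33 mod 61. 33⁻¹ ≡ 37 (mod 61), so λ ≡ 4.
  x = λ² - 52 - 24 = 16 - 76 ≡ 1; y = λ·(52 - 1) - 13 ≡ 8. → (1, 8)
3H = (1, 8).
Finally 2G + 3H:
tangent at (1, 8): λ = (3·1² + 8)/(2·8) ≡ 11/16. 16⁻¹ ≡ 42 (mod 61) since 16·42 = 672 ≡ 1, so λ ≡ 11·42 ≡ 35.
  x = λ² - 1 - 1 = 1225 - 2 ≡ 3; y = λ·(1 - 3) - 8 ≡ 44. → (3, 44)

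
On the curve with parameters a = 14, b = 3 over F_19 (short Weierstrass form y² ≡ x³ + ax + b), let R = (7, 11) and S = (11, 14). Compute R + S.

(17, 10)

(7, 11) + (11, 14). λ = (14 - 11)/(11 - 7) ≡ 3/4 mod 19. 4⁻¹ ≡ 5 (mod 19) since 4·5 = 20 ≡ 1, so λ ≡ 15.
  x = λ² - 7 - 11 = 225 - 18 ≡ 17; y = λ·(7 - 17) - 11 ≡ 10. → (17, 10)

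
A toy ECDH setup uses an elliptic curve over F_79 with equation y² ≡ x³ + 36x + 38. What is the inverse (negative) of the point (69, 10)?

(69, 69)

-(69, 10) = (69, -10 mod 79) = (69, 69).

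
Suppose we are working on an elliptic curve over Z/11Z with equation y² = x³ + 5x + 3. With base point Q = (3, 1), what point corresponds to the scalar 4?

(0, 5)

Repeated addition: build up to 4Q.
2Q: tangent at (3, 1): λ = (3·3² + 5)/(2·1) ≡ 10/2. 2⁻¹ ≡ 6 (mod 11), so λ ≡ 10·6 ≡ 5.
  x = λ² - 3 - 3 = 25 - 6 ≡ 8; y = λ·(3 - 8) - 1 ≡ 7. → (8, 7)
3Q: (8, 7) + (3, 1). λ = (1 - 7)/(3 - 8) ≡ 5/6 mod 11. 6⁻¹ ≡ 2 (mod 11) since 6·2 = 12 ≡ 1, so λ ≡ 10.
  x = λ² - 8 - 3 = 100 - 11 ≡ 1; y = λ·(8 - 1) - 7 ≡ 8. → (1, 8)
4Q: (1, 8) + (3, 1). λ = (1 - 8)/(3 - 1) ≡ 4/2 mod 11. 2⁻¹ ≡ 6 (mod 11), so λ ≡ 2.
  x = λ² - 1 - 3 = 4 - 4 ≡ 0; y = λ·(1 - 0) - 8 ≡ 5. → (0, 5)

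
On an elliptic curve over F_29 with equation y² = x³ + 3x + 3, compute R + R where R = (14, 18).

tangent at (14, 18): λ = (3·14² + 3)/(2·18) ≡ 11/7. 7⁻¹ ≡ 25 (mod 29), so λ ≡ 11·25 ≡ 14.
  x = λ² - 14 - 14 = 196 - 28 ≡ 23; y = λ·(14 - 23) - 18 ≡ 1. → (23, 1)

(23, 1)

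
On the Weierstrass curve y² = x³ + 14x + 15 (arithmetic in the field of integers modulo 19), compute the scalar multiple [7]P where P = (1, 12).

Repeated addition: build up to 7P.
2P: tangent at (1, 12): λ = (3·1² + 14)/(2·12) ≡ 17/5. 5⁻¹ ≡ 4 (mod 19), so λ ≡ 17·4 ≡ 11.
  x = λ² - 1 - 1 = 121 - 2 ≡ 5; y = λ·(1 - 5) - 12 ≡ 1. → (5, 1)
3P: (5, 1) + (1, 12). λ = (12 - 1)/(1 - 5) ≡ 11/15 mod 19. 15⁻¹ ≡ 14 (mod 19) since 15·14 = 210 ≡ 1, so λ ≡ 2.
  x = λ² - 5 - 1 = 4 - 6 ≡ 17; y = λ·(5 - 17) - 1 ≡ 13. → (17, 13)
4P: (17, 13) + (1, 12). λ = (12 - 13)/(1 - 17) ≡ 18/3 mod 19. 3⁻¹ ≡ 13 (mod 19) since 3·13 = 39 ≡ 1, so λ ≡ 6.
  x = λ² - 17 - 1 = 36 - 18 ≡ 18; y = λ·(17 - 18) - 13 ≡ 0. → (18, 0)
5P: (18, 0) + (1, 12). λ = (12 - 0)/(1 - 18) ≡ 12/2 mod 19. 2⁻¹ ≡ 10 (mod 19), so λ ≡ 6.
  x = λ² - 18 - 1 = 36 - 19 ≡ 17; y = λ·(18 - 17) - 0 ≡ 6. → (17, 6)
6P: (17, 6) + (1, 12). λ = (12 - 6)/(1 - 17) ≡ 6/3 mod 19. 3⁻¹ ≡ 13 (mod 19), so λ ≡ 2.
  x = λ² - 17 - 1 = 4 - 18 ≡ 5; y = λ·(17 - 5) - 6 ≡ 18. → (5, 18)
7P: (5, 18) + (1, 12). λ = (12 - 18)/(1 - 5) ≡ 13/15 mod 19. 15⁻¹ ≡ 14 (mod 19), so λ ≡ 11.
  x = λ² - 5 - 1 = 121 - 6 ≡ 1; y = λ·(5 - 1) - 18 ≡ 7. → (1, 7)

(1, 7)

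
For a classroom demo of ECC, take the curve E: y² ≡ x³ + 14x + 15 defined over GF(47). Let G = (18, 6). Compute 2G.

(27, 30)

tangent at (18, 6): λ = (3·18² + 14)/(2·6) ≡ 46/12. 12⁻¹ ≡ 4 (mod 47), so λ ≡ 46·4 ≡ 43.
  x = λ² - 18 - 18 = 1849 - 36 ≡ 27; y = λ·(18 - 27) - 6 ≡ 30. → (27, 30)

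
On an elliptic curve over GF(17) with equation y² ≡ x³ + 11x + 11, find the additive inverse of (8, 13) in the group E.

(8, 4)

-(8, 13) = (8, -13 mod 17) = (8, 4).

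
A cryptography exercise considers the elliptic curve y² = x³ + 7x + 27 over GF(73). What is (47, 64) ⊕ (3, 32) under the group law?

(47, 64) + (3, 32). λ = (32 - 64)/(3 - 47) ≡ 41/29 mod 73. 29⁻¹ ≡ 68 (mod 73), so λ ≡ 14.
  x = λ² - 47 - 3 = 196 - 50 ≡ 0; y = λ·(47 - 0) - 64 ≡ 10. → (0, 10)

(0, 10)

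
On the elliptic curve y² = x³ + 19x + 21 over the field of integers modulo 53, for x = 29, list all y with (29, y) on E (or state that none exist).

none

x³ + 19x + 21 = 24961 ≡ 51 (mod 53).
51 is a non-residue mod 53; no y exists.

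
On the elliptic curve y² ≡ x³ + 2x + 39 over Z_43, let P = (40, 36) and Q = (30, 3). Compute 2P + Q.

First 2P:
Repeated addition: build up to 2P.
2P: tangent at (40, 36): λ = (3·40² + 2)/(2·36) ≡ 29/29. 29⁻¹ ≡ 3 (mod 43), so λ ≡ 29·3 ≡ 1.
  x = λ² - 40 - 40 = 1 - 80 ≡ 7; y = λ·(40 - 7) - 36 ≡ 40. → (7, 40)
2P = (7, 40).
Finally 2P + Q:
(7, 40) + (30, 3). λ = (3 - 40)/(30 - 7) ≡ 6/23 mod 43. 23⁻¹ ≡ 15 (mod 43), so λ ≡ 4.
  x = λ² - 7 - 30 = 16 - 37 ≡ 22; y = λ·(7 - 22) - 40 ≡ 29. → (22, 29)

(22, 29)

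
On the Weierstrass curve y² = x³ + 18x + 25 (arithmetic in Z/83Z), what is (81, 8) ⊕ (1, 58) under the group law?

(39, 28)

(81, 8) + (1, 58). λ = (58 - 8)/(1 - 81) ≡ 50/3 mod 83. 3⁻¹ ≡ 28 (mod 83), so λ ≡ 72.
  x = λ² - 81 - 1 = 5184 - 82 ≡ 39; y = λ·(81 - 39) - 8 ≡ 28. → (39, 28)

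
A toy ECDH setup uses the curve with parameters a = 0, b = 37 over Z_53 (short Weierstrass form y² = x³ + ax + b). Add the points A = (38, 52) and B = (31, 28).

(38, 52) + (31, 28). λ = (28 - 52)/(31 - 38) ≡ 29/46 mod 53. 46⁻¹ ≡ 15 (mod 53) since 46·15 = 690 ≡ 1, so λ ≡ 11.
  x = λ² - 38 - 31 = 121 - 69 ≡ 52; y = λ·(38 - 52) - 52 ≡ 6. → (52, 6)

(52, 6)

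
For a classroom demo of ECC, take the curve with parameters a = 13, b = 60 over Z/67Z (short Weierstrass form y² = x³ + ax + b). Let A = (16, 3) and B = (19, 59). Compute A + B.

(16, 3) + (19, 59). λ = (59 - 3)/(19 - 16) ≡ 56/3 mod 67. 3⁻¹ ≡ 45 (mod 67) since 3·45 = 135 ≡ 1, so λ ≡ 41.
  x = λ² - 16 - 19 = 1681 - 35 ≡ 38; y = λ·(16 - 38) - 3 ≡ 33. → (38, 33)

(38, 33)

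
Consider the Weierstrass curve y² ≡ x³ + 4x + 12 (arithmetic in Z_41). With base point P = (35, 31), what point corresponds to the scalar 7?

Repeated addition: build up to 7P.
2P: tangent at (35, 31): λ = (3·35² + 4)/(2·31) ≡ 30/21. 21⁻¹ ≡ 2 (mod 41) since 21·2 = 42 ≡ 1, so λ ≡ 30·2 ≡ 19.
  x = λ² - 35 - 35 = 361 - 70 ≡ 4; y = λ·(35 - 4) - 31 ≡ 25. → (4, 25)
3P: (4, 25) + (35, 31). λ = (31 - 25)/(35 - 4) ≡ 6/31 mod 41. 31⁻¹ ≡ 4 (mod 41) since 31·4 = 124 ≡ 1, so λ ≡ 24.
  x = λ² - 4 - 35 = 576 - 39 ≡ 4; y = λ·(4 - 4) - 25 ≡ 16. → (4, 16)
4P: (4, 16) + (35, 31). λ = (31 - 16)/(35 - 4) ≡ 15/31 mod 41. 31⁻¹ ≡ 4 (mod 41) since 31·4 = 124 ≡ 1, so λ ≡ 19.
  x = λ² - 4 - 35 = 361 - 39 ≡ 35; y = λ·(4 - 35) - 16 ≡ 10. → (35, 10)
5P: (35, 10) + (35, 31): same x and y₁ ≡ -y₂, so the sum is the point at infinity.
6P: the point at infinity + (35, 31) = (35, 31) (identity).
7P: tangent at (35, 31): λ = (3·35² + 4)/(2·31) ≡ 30/21. 21⁻¹ ≡ 2 (mod 41), so λ ≡ 30·2 ≡ 19.
  x = λ² - 35 - 35 = 361 - 70 ≡ 4; y = λ·(35 - 4) - 31 ≡ 25. → (4, 25)

(4, 25)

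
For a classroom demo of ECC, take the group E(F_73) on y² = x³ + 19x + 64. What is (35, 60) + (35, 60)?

(5, 24)

tangent at (35, 60): λ = (3·35² + 19)/(2·60) ≡ 44/47. 47⁻¹ ≡ 14 (mod 73) since 47·14 = 658 ≡ 1, so λ ≡ 44·14 ≡ 32.
  x = λ² - 35 - 35 = 1024 - 70 ≡ 5; y = λ·(35 - 5) - 60 ≡ 24. → (5, 24)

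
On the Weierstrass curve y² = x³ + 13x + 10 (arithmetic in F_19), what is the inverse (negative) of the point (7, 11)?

(7, 8)

-(7, 11) = (7, -11 mod 19) = (7, 8).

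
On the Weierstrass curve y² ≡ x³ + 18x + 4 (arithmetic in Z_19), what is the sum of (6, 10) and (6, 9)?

O

The two points share x = 6 and their y-coordinates satisfy 10 + 9 ≡ 0 (mod 19), so they are inverses. Their sum is the point at infinity.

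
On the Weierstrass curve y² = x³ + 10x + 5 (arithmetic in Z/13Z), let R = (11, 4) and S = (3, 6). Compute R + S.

(8, 5)

(11, 4) + (3, 6). λ = (6 - 4)/(3 - 11) ≡ 2/5 mod 13. 5⁻¹ ≡ 8 (mod 13) since 5·8 = 40 ≡ 1, so λ ≡ 3.
  x = λ² - 11 - 3 = 9 - 14 ≡ 8; y = λ·(11 - 8) - 4 ≡ 5. → (8, 5)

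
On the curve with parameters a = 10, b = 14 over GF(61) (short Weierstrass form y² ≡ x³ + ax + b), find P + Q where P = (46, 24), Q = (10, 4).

(46, 24) + (10, 4). λ = (4 - 24)/(10 - 46) ≡ 41/25 mod 61. 25⁻¹ ≡ 22 (mod 61), so λ ≡ 48.
  x = λ² - 46 - 10 = 2304 - 56 ≡ 52; y = λ·(46 - 52) - 24 ≡ 54. → (52, 54)

(52, 54)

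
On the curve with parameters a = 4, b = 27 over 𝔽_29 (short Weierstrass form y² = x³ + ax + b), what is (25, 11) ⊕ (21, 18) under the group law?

(6, 21)

(25, 11) + (21, 18). λ = (18 - 11)/(21 - 25) ≡ 7/25 mod 29. 25⁻¹ ≡ 7 (mod 29), so λ ≡ 20.
  x = λ² - 25 - 21 = 400 - 46 ≡ 6; y = λ·(25 - 6) - 11 ≡ 21. → (6, 21)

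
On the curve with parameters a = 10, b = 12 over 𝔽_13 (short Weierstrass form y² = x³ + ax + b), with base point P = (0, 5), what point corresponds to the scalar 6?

(4, 5)

Double-and-add on 6 = (110)₂. Start with P = (0, 5) for the leading 1-bit.
double: tangent at (0, 5): λ = (3·0² + 10)/(2·5) ≡ 10/10. 10⁻¹ ≡ 4 (mod 13) since 10·4 = 40 ≡ 1, so λ ≡ 10·4 ≡ 1.
  x = λ² - 0 - 0 = 1 - 0 ≡ 1; y = λ·(0 - 1) - 5 ≡ 7. → (1, 7)
add P: (1, 7) + (0, 5). λ = (5 - 7)/(0 - 1) ≡ 11/12 mod 13. 12⁻¹ ≡ 12 (mod 13), so λ ≡ 2.
  x = λ² - 1 - 0 = 4 - 1 ≡ 3; y = λ·(1 - 3) - 7 ≡ 2. → (3, 2)
double: tangent at (3, 2): λ = (3·3² + 10)/(2·2) ≡ 11/4. 4⁻¹ ≡ 10 (mod 13) since 4·10 = 40 ≡ 1, so λ ≡ 11·10 ≡ 6.
  x = λ² - 3 - 3 = 36 - 6 ≡ 4; y = λ·(3 - 4) - 2 ≡ 5. → (4, 5)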